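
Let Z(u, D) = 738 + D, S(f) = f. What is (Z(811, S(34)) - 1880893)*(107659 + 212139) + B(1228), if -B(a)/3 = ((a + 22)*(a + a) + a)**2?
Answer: -28898583219510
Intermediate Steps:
B(a) = -3*(a + 2*a*(22 + a))**2 (B(a) = -3*((a + 22)*(a + a) + a)**2 = -3*((22 + a)*(2*a) + a)**2 = -3*(2*a*(22 + a) + a)**2 = -3*(a + 2*a*(22 + a))**2)
(Z(811, S(34)) - 1880893)*(107659 + 212139) + B(1228) = ((738 + 34) - 1880893)*(107659 + 212139) - 3*1228**2*(45 + 2*1228)**2 = (772 - 1880893)*319798 - 3*1507984*(45 + 2456)**2 = -1880121*319798 - 3*1507984*2501**2 = -601258935558 - 3*1507984*6255001 = -601258935558 - 28297324283952 = -28898583219510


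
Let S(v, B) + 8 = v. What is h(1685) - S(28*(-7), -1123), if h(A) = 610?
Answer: 814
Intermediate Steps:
S(v, B) = -8 + v
h(1685) - S(28*(-7), -1123) = 610 - (-8 + 28*(-7)) = 610 - (-8 - 196) = 610 - 1*(-204) = 610 + 204 = 814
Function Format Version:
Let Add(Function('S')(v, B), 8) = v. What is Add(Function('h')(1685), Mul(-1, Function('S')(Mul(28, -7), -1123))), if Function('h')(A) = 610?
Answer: 814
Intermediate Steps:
Function('S')(v, B) = Add(-8, v)
Add(Function('h')(1685), Mul(-1, Function('S')(Mul(28, -7), -1123))) = Add(610, Mul(-1, Add(-8, Mul(28, -7)))) = Add(610, Mul(-1, Add(-8, -196))) = Add(610, Mul(-1, -204)) = Add(610, 204) = 814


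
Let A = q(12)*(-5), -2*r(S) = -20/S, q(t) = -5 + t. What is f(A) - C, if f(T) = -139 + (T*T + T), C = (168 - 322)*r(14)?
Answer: 1161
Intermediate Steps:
r(S) = 10/S (r(S) = -(-10)/S = 10/S)
A = -35 (A = (-5 + 12)*(-5) = 7*(-5) = -35)
C = -110 (C = (168 - 322)*(10/14) = -1540/14 = -154*5/7 = -110)
f(T) = -139 + T + T² (f(T) = -139 + (T² + T) = -139 + (T + T²) = -139 + T + T²)
f(A) - C = (-139 - 35 + (-35)²) - 1*(-110) = (-139 - 35 + 1225) + 110 = 1051 + 110 = 1161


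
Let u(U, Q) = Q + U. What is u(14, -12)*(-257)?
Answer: -514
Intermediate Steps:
u(14, -12)*(-257) = (-12 + 14)*(-257) = 2*(-257) = -514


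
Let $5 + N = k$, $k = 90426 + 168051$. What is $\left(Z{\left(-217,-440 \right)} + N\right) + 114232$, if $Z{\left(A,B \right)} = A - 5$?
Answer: $372482$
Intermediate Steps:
$Z{\left(A,B \right)} = -5 + A$
$k = 258477$
$N = 258472$ ($N = -5 + 258477 = 258472$)
$\left(Z{\left(-217,-440 \right)} + N\right) + 114232 = \left(\left(-5 - 217\right) + 258472\right) + 114232 = \left(-222 + 258472\right) + 114232 = 258250 + 114232 = 372482$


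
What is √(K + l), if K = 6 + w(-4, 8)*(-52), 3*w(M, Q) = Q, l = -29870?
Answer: 2*I*√67506/3 ≈ 173.21*I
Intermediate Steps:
w(M, Q) = Q/3
K = -398/3 (K = 6 + ((⅓)*8)*(-52) = 6 + (8/3)*(-52) = 6 - 416/3 = -398/3 ≈ -132.67)
√(K + l) = √(-398/3 - 29870) = √(-90008/3) = 2*I*√67506/3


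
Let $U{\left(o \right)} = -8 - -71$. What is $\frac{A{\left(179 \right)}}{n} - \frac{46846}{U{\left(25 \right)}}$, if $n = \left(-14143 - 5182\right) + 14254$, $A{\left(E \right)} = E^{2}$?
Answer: $- \frac{239574649}{319473} \approx -749.91$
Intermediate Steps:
$U{\left(o \right)} = 63$ ($U{\left(o \right)} = -8 + 71 = 63$)
$n = -5071$ ($n = -19325 + 14254 = -5071$)
$\frac{A{\left(179 \right)}}{n} - \frac{46846}{U{\left(25 \right)}} = \frac{179^{2}}{-5071} - \frac{46846}{63} = 32041 \left(- \frac{1}{5071}\right) - \frac{46846}{63} = - \frac{32041}{5071} - \frac{46846}{63} = - \frac{239574649}{319473}$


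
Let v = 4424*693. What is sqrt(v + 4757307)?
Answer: sqrt(7823139) ≈ 2797.0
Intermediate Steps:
v = 3065832
sqrt(v + 4757307) = sqrt(3065832 + 4757307) = sqrt(7823139)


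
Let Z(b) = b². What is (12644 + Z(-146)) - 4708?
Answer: 29252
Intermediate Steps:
(12644 + Z(-146)) - 4708 = (12644 + (-146)²) - 4708 = (12644 + 21316) - 4708 = 33960 - 4708 = 29252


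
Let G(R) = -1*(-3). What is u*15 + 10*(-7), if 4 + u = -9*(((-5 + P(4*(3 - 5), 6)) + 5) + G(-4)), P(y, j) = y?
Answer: 545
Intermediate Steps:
G(R) = 3
u = 41 (u = -4 - 9*(((-5 + 4*(3 - 5)) + 5) + 3) = -4 - 9*(((-5 + 4*(-2)) + 5) + 3) = -4 - 9*(((-5 - 8) + 5) + 3) = -4 - 9*((-13 + 5) + 3) = -4 - 9*(-8 + 3) = -4 - 9*(-5) = -4 + 45 = 41)
u*15 + 10*(-7) = 41*15 + 10*(-7) = 615 - 70 = 545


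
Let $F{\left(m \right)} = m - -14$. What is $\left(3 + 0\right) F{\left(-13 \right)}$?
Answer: $3$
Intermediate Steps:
$F{\left(m \right)} = 14 + m$ ($F{\left(m \right)} = m + 14 = 14 + m$)
$\left(3 + 0\right) F{\left(-13 \right)} = \left(3 + 0\right) \left(14 - 13\right) = 3 \cdot 1 = 3$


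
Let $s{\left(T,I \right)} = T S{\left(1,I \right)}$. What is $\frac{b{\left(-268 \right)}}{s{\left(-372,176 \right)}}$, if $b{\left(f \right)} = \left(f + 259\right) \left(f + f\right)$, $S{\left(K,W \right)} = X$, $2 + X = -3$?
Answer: $\frac{402}{155} \approx 2.5935$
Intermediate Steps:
$X = -5$ ($X = -2 - 3 = -5$)
$S{\left(K,W \right)} = -5$
$s{\left(T,I \right)} = - 5 T$ ($s{\left(T,I \right)} = T \left(-5\right) = - 5 T$)
$b{\left(f \right)} = 2 f \left(259 + f\right)$ ($b{\left(f \right)} = \left(259 + f\right) 2 f = 2 f \left(259 + f\right)$)
$\frac{b{\left(-268 \right)}}{s{\left(-372,176 \right)}} = \frac{2 \left(-268\right) \left(259 - 268\right)}{\left(-5\right) \left(-372\right)} = \frac{2 \left(-268\right) \left(-9\right)}{1860} = 4824 \cdot \frac{1}{1860} = \frac{402}{155}$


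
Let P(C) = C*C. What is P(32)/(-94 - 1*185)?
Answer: -1024/279 ≈ -3.6702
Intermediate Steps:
P(C) = C**2
P(32)/(-94 - 1*185) = 32**2/(-94 - 1*185) = 1024/(-94 - 185) = 1024/(-279) = 1024*(-1/279) = -1024/279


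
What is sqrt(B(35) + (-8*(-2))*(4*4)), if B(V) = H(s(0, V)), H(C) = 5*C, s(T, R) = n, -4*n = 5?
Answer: 3*sqrt(111)/2 ≈ 15.803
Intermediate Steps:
n = -5/4 (n = -1/4*5 = -5/4 ≈ -1.2500)
s(T, R) = -5/4
B(V) = -25/4 (B(V) = 5*(-5/4) = -25/4)
sqrt(B(35) + (-8*(-2))*(4*4)) = sqrt(-25/4 + (-8*(-2))*(4*4)) = sqrt(-25/4 + 16*16) = sqrt(-25/4 + 256) = sqrt(999/4) = 3*sqrt(111)/2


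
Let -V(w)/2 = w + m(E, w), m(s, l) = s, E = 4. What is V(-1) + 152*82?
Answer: 12458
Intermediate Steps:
V(w) = -8 - 2*w (V(w) = -2*(w + 4) = -2*(4 + w) = -8 - 2*w)
V(-1) + 152*82 = (-8 - 2*(-1)) + 152*82 = (-8 + 2) + 12464 = -6 + 12464 = 12458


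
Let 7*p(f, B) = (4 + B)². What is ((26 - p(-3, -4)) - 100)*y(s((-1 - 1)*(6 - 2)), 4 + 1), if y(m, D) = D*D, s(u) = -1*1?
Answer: -1850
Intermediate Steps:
p(f, B) = (4 + B)²/7
s(u) = -1
y(m, D) = D²
((26 - p(-3, -4)) - 100)*y(s((-1 - 1)*(6 - 2)), 4 + 1) = ((26 - (4 - 4)²/7) - 100)*(4 + 1)² = ((26 - 0²/7) - 100)*5² = ((26 - 0/7) - 100)*25 = ((26 - 1*0) - 100)*25 = ((26 + 0) - 100)*25 = (26 - 100)*25 = -74*25 = -1850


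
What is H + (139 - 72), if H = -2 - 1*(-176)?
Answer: 241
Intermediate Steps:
H = 174 (H = -2 + 176 = 174)
H + (139 - 72) = 174 + (139 - 72) = 174 + 67 = 241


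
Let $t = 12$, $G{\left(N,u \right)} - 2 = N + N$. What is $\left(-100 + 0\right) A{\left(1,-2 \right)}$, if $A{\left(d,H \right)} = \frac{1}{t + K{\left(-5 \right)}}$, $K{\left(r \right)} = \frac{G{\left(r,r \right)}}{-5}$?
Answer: $- \frac{125}{17} \approx -7.3529$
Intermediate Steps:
$G{\left(N,u \right)} = 2 + 2 N$ ($G{\left(N,u \right)} = 2 + \left(N + N\right) = 2 + 2 N$)
$K{\left(r \right)} = - \frac{2}{5} - \frac{2 r}{5}$ ($K{\left(r \right)} = \frac{2 + 2 r}{-5} = \left(2 + 2 r\right) \left(- \frac{1}{5}\right) = - \frac{2}{5} - \frac{2 r}{5}$)
$A{\left(d,H \right)} = \frac{5}{68}$ ($A{\left(d,H \right)} = \frac{1}{12 - - \frac{8}{5}} = \frac{1}{12 + \left(- \frac{2}{5} + 2\right)} = \frac{1}{12 + \frac{8}{5}} = \frac{1}{\frac{68}{5}} = \frac{5}{68}$)
$\left(-100 + 0\right) A{\left(1,-2 \right)} = \left(-100 + 0\right) \frac{5}{68} = \left(-100\right) \frac{5}{68} = - \frac{125}{17}$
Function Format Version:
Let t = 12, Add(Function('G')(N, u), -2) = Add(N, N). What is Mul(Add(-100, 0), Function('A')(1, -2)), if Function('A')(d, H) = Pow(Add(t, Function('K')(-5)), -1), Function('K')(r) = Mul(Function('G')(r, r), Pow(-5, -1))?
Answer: Rational(-125, 17) ≈ -7.3529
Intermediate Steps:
Function('G')(N, u) = Add(2, Mul(2, N)) (Function('G')(N, u) = Add(2, Add(N, N)) = Add(2, Mul(2, N)))
Function('K')(r) = Add(Rational(-2, 5), Mul(Rational(-2, 5), r)) (Function('K')(r) = Mul(Add(2, Mul(2, r)), Pow(-5, -1)) = Mul(Add(2, Mul(2, r)), Rational(-1, 5)) = Add(Rational(-2, 5), Mul(Rational(-2, 5), r)))
Function('A')(d, H) = Rational(5, 68) (Function('A')(d, H) = Pow(Add(12, Add(Rational(-2, 5), Mul(Rational(-2, 5), -5))), -1) = Pow(Add(12, Add(Rational(-2, 5), 2)), -1) = Pow(Add(12, Rational(8, 5)), -1) = Pow(Rational(68, 5), -1) = Rational(5, 68))
Mul(Add(-100, 0), Function('A')(1, -2)) = Mul(Add(-100, 0), Rational(5, 68)) = Mul(-100, Rational(5, 68)) = Rational(-125, 17)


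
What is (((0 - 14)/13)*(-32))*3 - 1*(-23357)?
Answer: 304985/13 ≈ 23460.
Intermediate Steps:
(((0 - 14)/13)*(-32))*3 - 1*(-23357) = (-14*1/13*(-32))*3 + 23357 = -14/13*(-32)*3 + 23357 = (448/13)*3 + 23357 = 1344/13 + 23357 = 304985/13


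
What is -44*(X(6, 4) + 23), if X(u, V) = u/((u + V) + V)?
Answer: -7216/7 ≈ -1030.9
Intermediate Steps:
X(u, V) = u/(u + 2*V) (X(u, V) = u/((V + u) + V) = u/(u + 2*V))
-44*(X(6, 4) + 23) = -44*(6/(6 + 2*4) + 23) = -44*(6/(6 + 8) + 23) = -44*(6/14 + 23) = -44*(6*(1/14) + 23) = -44*(3/7 + 23) = -44*164/7 = -7216/7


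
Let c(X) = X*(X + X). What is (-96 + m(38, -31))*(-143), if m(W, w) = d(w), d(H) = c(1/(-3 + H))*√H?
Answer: 13728 - 143*I*√31/578 ≈ 13728.0 - 1.3775*I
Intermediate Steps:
c(X) = 2*X² (c(X) = X*(2*X) = 2*X²)
d(H) = 2*√H/(-3 + H)² (d(H) = (2*(1/(-3 + H))²)*√H = (2/(-3 + H)²)*√H = 2*√H/(-3 + H)²)
m(W, w) = 2*√w/(-3 + w)²
(-96 + m(38, -31))*(-143) = (-96 + 2*√(-31)/(-3 - 31)²)*(-143) = (-96 + 2*(I*√31)/(-34)²)*(-143) = (-96 + 2*(I*√31)*(1/1156))*(-143) = (-96 + I*√31/578)*(-143) = 13728 - 143*I*√31/578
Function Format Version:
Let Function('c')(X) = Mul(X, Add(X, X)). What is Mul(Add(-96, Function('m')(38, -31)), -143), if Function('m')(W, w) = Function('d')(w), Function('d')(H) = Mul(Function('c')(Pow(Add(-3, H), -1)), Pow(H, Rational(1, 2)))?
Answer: Add(13728, Mul(Rational(-143, 578), I, Pow(31, Rational(1, 2)))) ≈ Add(13728., Mul(-1.3775, I))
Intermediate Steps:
Function('c')(X) = Mul(2, Pow(X, 2)) (Function('c')(X) = Mul(X, Mul(2, X)) = Mul(2, Pow(X, 2)))
Function('d')(H) = Mul(2, Pow(H, Rational(1, 2)), Pow(Add(-3, H), -2)) (Function('d')(H) = Mul(Mul(2, Pow(Pow(Add(-3, H), -1), 2)), Pow(H, Rational(1, 2))) = Mul(Mul(2, Pow(Add(-3, H), -2)), Pow(H, Rational(1, 2))) = Mul(2, Pow(H, Rational(1, 2)), Pow(Add(-3, H), -2)))
Function('m')(W, w) = Mul(2, Pow(w, Rational(1, 2)), Pow(Add(-3, w), -2))
Mul(Add(-96, Function('m')(38, -31)), -143) = Mul(Add(-96, Mul(2, Pow(-31, Rational(1, 2)), Pow(Add(-3, -31), -2))), -143) = Mul(Add(-96, Mul(2, Mul(I, Pow(31, Rational(1, 2))), Pow(-34, -2))), -143) = Mul(Add(-96, Mul(2, Mul(I, Pow(31, Rational(1, 2))), Rational(1, 1156))), -143) = Mul(Add(-96, Mul(Rational(1, 578), I, Pow(31, Rational(1, 2)))), -143) = Add(13728, Mul(Rational(-143, 578), I, Pow(31, Rational(1, 2))))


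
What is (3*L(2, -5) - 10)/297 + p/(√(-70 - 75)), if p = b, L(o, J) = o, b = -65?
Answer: -4/297 + 13*I*√145/29 ≈ -0.013468 + 5.398*I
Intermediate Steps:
p = -65
(3*L(2, -5) - 10)/297 + p/(√(-70 - 75)) = (3*2 - 10)/297 - 65/√(-70 - 75) = (6 - 10)*(1/297) - 65*(-I*√145/145) = -4*1/297 - 65*(-I*√145/145) = -4/297 - (-13)*I*√145/29 = -4/297 + 13*I*√145/29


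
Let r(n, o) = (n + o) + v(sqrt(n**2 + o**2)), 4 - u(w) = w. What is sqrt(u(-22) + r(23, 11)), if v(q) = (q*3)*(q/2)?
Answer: 3*sqrt(115) ≈ 32.171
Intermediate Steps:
u(w) = 4 - w
v(q) = 3*q**2/2 (v(q) = (3*q)*(q*(1/2)) = (3*q)*(q/2) = 3*q**2/2)
r(n, o) = n + o + 3*n**2/2 + 3*o**2/2 (r(n, o) = (n + o) + 3*(sqrt(n**2 + o**2))**2/2 = (n + o) + 3*(n**2 + o**2)/2 = (n + o) + (3*n**2/2 + 3*o**2/2) = n + o + 3*n**2/2 + 3*o**2/2)
sqrt(u(-22) + r(23, 11)) = sqrt((4 - 1*(-22)) + (23 + 11 + (3/2)*23**2 + (3/2)*11**2)) = sqrt((4 + 22) + (23 + 11 + (3/2)*529 + (3/2)*121)) = sqrt(26 + (23 + 11 + 1587/2 + 363/2)) = sqrt(26 + 1009) = sqrt(1035) = 3*sqrt(115)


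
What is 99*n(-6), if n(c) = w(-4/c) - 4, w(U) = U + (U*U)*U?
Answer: -902/3 ≈ -300.67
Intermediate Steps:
w(U) = U + U³ (w(U) = U + U²*U = U + U³)
n(c) = -4 - 64/c³ - 4/c (n(c) = (-4/c + (-4/c)³) - 4 = (-4/c - 64/c³) - 4 = (-64/c³ - 4/c) - 4 = -4 - 64/c³ - 4/c)
99*n(-6) = 99*(-4 - 64/(-6)³ - 4/(-6)) = 99*(-4 - 64*(-1/216) - 4*(-⅙)) = 99*(-4 + 8/27 + ⅔) = 99*(-82/27) = -902/3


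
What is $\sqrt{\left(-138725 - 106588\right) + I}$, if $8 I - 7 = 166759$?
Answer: $\frac{i \sqrt{897869}}{2} \approx 473.78 i$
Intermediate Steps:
$I = \frac{83383}{4}$ ($I = \frac{7}{8} + \frac{1}{8} \cdot 166759 = \frac{7}{8} + \frac{166759}{8} = \frac{83383}{4} \approx 20846.0$)
$\sqrt{\left(-138725 - 106588\right) + I} = \sqrt{\left(-138725 - 106588\right) + \frac{83383}{4}} = \sqrt{-245313 + \frac{83383}{4}} = \sqrt{- \frac{897869}{4}} = \frac{i \sqrt{897869}}{2}$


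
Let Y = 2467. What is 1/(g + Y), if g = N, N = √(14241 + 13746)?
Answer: 2467/6058102 - √27987/6058102 ≈ 0.00037961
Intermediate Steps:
N = √27987 ≈ 167.29
g = √27987 ≈ 167.29
1/(g + Y) = 1/(√27987 + 2467) = 1/(2467 + √27987)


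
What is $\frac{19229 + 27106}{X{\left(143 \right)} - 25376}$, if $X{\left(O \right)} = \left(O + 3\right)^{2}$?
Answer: $- \frac{9267}{812} \approx -11.413$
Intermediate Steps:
$X{\left(O \right)} = \left(3 + O\right)^{2}$
$\frac{19229 + 27106}{X{\left(143 \right)} - 25376} = \frac{19229 + 27106}{\left(3 + 143\right)^{2} - 25376} = \frac{46335}{146^{2} - 25376} = \frac{46335}{21316 - 25376} = \frac{46335}{-4060} = 46335 \left(- \frac{1}{4060}\right) = - \frac{9267}{812}$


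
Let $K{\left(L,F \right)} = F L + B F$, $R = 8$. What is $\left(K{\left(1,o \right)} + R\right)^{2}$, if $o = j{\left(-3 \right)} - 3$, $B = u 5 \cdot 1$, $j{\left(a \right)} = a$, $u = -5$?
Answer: $23104$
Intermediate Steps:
$B = -25$ ($B = \left(-5\right) 5 \cdot 1 = \left(-25\right) 1 = -25$)
$o = -6$ ($o = -3 - 3 = -6$)
$K{\left(L,F \right)} = - 25 F + F L$ ($K{\left(L,F \right)} = F L - 25 F = - 25 F + F L$)
$\left(K{\left(1,o \right)} + R\right)^{2} = \left(- 6 \left(-25 + 1\right) + 8\right)^{2} = \left(\left(-6\right) \left(-24\right) + 8\right)^{2} = \left(144 + 8\right)^{2} = 152^{2} = 23104$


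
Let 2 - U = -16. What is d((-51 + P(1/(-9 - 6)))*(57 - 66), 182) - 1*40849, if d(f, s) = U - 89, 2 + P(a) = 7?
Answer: -40920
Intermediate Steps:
U = 18 (U = 2 - 1*(-16) = 2 + 16 = 18)
P(a) = 5 (P(a) = -2 + 7 = 5)
d(f, s) = -71 (d(f, s) = 18 - 89 = -71)
d((-51 + P(1/(-9 - 6)))*(57 - 66), 182) - 1*40849 = -71 - 1*40849 = -71 - 40849 = -40920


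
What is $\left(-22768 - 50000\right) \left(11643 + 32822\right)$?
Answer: $-3235629120$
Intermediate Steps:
$\left(-22768 - 50000\right) \left(11643 + 32822\right) = \left(-72768\right) 44465 = -3235629120$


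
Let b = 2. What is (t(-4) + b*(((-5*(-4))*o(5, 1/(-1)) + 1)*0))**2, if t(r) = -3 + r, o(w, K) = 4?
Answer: 49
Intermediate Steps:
(t(-4) + b*(((-5*(-4))*o(5, 1/(-1)) + 1)*0))**2 = ((-3 - 4) + 2*((-5*(-4)*4 + 1)*0))**2 = (-7 + 2*((20*4 + 1)*0))**2 = (-7 + 2*((80 + 1)*0))**2 = (-7 + 2*(81*0))**2 = (-7 + 2*0)**2 = (-7 + 0)**2 = (-7)**2 = 49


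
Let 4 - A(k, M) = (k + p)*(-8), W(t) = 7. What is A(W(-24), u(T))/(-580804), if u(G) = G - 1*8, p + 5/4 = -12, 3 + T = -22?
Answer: 23/290402 ≈ 7.9201e-5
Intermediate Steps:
T = -25 (T = -3 - 22 = -25)
p = -53/4 (p = -5/4 - 12 = -53/4 ≈ -13.250)
u(G) = -8 + G (u(G) = G - 8 = -8 + G)
A(k, M) = -102 + 8*k (A(k, M) = 4 - (k - 53/4)*(-8) = 4 - (-53/4 + k)*(-8) = 4 - (106 - 8*k) = 4 + (-106 + 8*k) = -102 + 8*k)
A(W(-24), u(T))/(-580804) = (-102 + 8*7)/(-580804) = (-102 + 56)*(-1/580804) = -46*(-1/580804) = 23/290402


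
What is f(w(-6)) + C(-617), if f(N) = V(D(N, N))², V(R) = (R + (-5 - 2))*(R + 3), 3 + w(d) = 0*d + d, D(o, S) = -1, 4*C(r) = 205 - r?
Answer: 923/2 ≈ 461.50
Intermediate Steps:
C(r) = 205/4 - r/4 (C(r) = (205 - r)/4 = 205/4 - r/4)
w(d) = -3 + d (w(d) = -3 + (0*d + d) = -3 + (0 + d) = -3 + d)
V(R) = (-7 + R)*(3 + R) (V(R) = (R - 7)*(3 + R) = (-7 + R)*(3 + R))
f(N) = 256 (f(N) = (-21 + (-1)² - 4*(-1))² = (-21 + 1 + 4)² = (-16)² = 256)
f(w(-6)) + C(-617) = 256 + (205/4 - ¼*(-617)) = 256 + (205/4 + 617/4) = 256 + 411/2 = 923/2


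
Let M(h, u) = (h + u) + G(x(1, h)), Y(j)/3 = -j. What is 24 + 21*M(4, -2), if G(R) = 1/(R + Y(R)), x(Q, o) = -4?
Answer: 549/8 ≈ 68.625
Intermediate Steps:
Y(j) = -3*j (Y(j) = 3*(-j) = -3*j)
G(R) = -1/(2*R) (G(R) = 1/(R - 3*R) = 1/(-2*R) = -1/(2*R))
M(h, u) = 1/8 + h + u (M(h, u) = (h + u) - 1/2/(-4) = (h + u) - 1/2*(-1/4) = (h + u) + 1/8 = 1/8 + h + u)
24 + 21*M(4, -2) = 24 + 21*(1/8 + 4 - 2) = 24 + 21*(17/8) = 24 + 357/8 = 549/8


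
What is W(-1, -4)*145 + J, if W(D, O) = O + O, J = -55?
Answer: -1215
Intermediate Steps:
W(D, O) = 2*O
W(-1, -4)*145 + J = (2*(-4))*145 - 55 = -8*145 - 55 = -1160 - 55 = -1215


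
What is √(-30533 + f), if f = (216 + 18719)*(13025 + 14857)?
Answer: √527915137 ≈ 22976.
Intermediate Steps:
f = 527945670 (f = 18935*27882 = 527945670)
√(-30533 + f) = √(-30533 + 527945670) = √527915137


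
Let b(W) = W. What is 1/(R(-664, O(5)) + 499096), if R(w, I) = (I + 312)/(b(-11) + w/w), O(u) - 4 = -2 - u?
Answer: 10/4990651 ≈ 2.0037e-6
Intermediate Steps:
O(u) = 2 - u (O(u) = 4 + (-2 - u) = 2 - u)
R(w, I) = -156/5 - I/10 (R(w, I) = (I + 312)/(-11 + w/w) = (312 + I)/(-11 + 1) = (312 + I)/(-10) = (312 + I)*(-⅒) = -156/5 - I/10)
1/(R(-664, O(5)) + 499096) = 1/((-156/5 - (2 - 1*5)/10) + 499096) = 1/((-156/5 - (2 - 5)/10) + 499096) = 1/((-156/5 - ⅒*(-3)) + 499096) = 1/((-156/5 + 3/10) + 499096) = 1/(-309/10 + 499096) = 1/(4990651/10) = 10/4990651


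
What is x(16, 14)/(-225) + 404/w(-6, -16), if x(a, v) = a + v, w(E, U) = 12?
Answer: 503/15 ≈ 33.533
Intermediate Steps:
x(16, 14)/(-225) + 404/w(-6, -16) = (16 + 14)/(-225) + 404/12 = 30*(-1/225) + 404*(1/12) = -2/15 + 101/3 = 503/15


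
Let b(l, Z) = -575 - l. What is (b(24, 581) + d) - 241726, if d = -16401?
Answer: -258726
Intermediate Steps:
(b(24, 581) + d) - 241726 = ((-575 - 1*24) - 16401) - 241726 = ((-575 - 24) - 16401) - 241726 = (-599 - 16401) - 241726 = -17000 - 241726 = -258726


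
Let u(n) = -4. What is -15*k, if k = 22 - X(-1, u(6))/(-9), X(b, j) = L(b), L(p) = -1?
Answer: -985/3 ≈ -328.33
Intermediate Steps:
X(b, j) = -1
k = 197/9 (k = 22 - (-1)/(-9) = 22 - (-1)*(-1)/9 = 22 - 1*⅑ = 22 - ⅑ = 197/9 ≈ 21.889)
-15*k = -15*197/9 = -985/3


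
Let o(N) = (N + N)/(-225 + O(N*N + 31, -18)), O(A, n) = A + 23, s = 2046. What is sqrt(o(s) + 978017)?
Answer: sqrt(211567240179155165)/465105 ≈ 988.95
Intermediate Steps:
O(A, n) = 23 + A
o(N) = 2*N/(-171 + N**2) (o(N) = (N + N)/(-225 + (23 + (N*N + 31))) = (2*N)/(-225 + (23 + (N**2 + 31))) = (2*N)/(-225 + (23 + (31 + N**2))) = (2*N)/(-225 + (54 + N**2)) = (2*N)/(-171 + N**2) = 2*N/(-171 + N**2))
sqrt(o(s) + 978017) = sqrt(2*2046/(-171 + 2046**2) + 978017) = sqrt(2*2046/(-171 + 4186116) + 978017) = sqrt(2*2046/4185945 + 978017) = sqrt(2*2046*(1/4185945) + 978017) = sqrt(1364/1395315 + 978017) = sqrt(1364641791719/1395315) = sqrt(211567240179155165)/465105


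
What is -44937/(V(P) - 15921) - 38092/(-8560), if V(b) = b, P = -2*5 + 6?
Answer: 463213/63700 ≈ 7.2718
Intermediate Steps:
P = -4 (P = -10 + 6 = -4)
-44937/(V(P) - 15921) - 38092/(-8560) = -44937/(-4 - 15921) - 38092/(-8560) = -44937/(-15925) - 38092*(-1/8560) = -44937*(-1/15925) + 89/20 = 44937/15925 + 89/20 = 463213/63700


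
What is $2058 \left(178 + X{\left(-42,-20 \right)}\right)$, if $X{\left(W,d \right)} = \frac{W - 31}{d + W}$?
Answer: $\frac{11431161}{31} \approx 3.6875 \cdot 10^{5}$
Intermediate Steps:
$X{\left(W,d \right)} = \frac{-31 + W}{W + d}$
$2058 \left(178 + X{\left(-42,-20 \right)}\right) = 2058 \left(178 + \frac{-31 - 42}{-42 - 20}\right) = 2058 \left(178 + \frac{1}{-62} \left(-73\right)\right) = 2058 \left(178 - - \frac{73}{62}\right) = 2058 \left(178 + \frac{73}{62}\right) = 2058 \cdot \frac{11109}{62} = \frac{11431161}{31}$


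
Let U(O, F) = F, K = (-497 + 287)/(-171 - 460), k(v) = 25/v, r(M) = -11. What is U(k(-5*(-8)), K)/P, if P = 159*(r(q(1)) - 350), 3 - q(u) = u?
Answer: -70/12072923 ≈ -5.7981e-6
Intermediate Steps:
q(u) = 3 - u
K = 210/631 (K = -210/(-631) = -210*(-1/631) = 210/631 ≈ 0.33281)
P = -57399 (P = 159*(-11 - 350) = 159*(-361) = -57399)
U(k(-5*(-8)), K)/P = (210/631)/(-57399) = (210/631)*(-1/57399) = -70/12072923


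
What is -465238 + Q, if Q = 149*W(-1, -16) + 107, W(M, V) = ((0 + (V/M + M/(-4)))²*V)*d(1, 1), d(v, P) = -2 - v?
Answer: 1423444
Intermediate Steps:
W(M, V) = -3*V*(-M/4 + V/M)² (W(M, V) = ((0 + (V/M + M/(-4)))²*V)*(-2 - 1*1) = ((0 + (V/M + M*(-¼)))²*V)*(-2 - 1) = ((0 + (V/M - M/4))²*V)*(-3) = ((0 + (-M/4 + V/M))²*V)*(-3) = ((-M/4 + V/M)²*V)*(-3) = (V*(-M/4 + V/M)²)*(-3) = -3*V*(-M/4 + V/M)²)
Q = 1888682 (Q = 149*(-3/16*(-16)*((-1)² - 4*(-16))²/(-1)²) + 107 = 149*(-3/16*(-16)*1*(1 + 64)²) + 107 = 149*(-3/16*(-16)*1*65²) + 107 = 149*(-3/16*(-16)*1*4225) + 107 = 149*12675 + 107 = 1888575 + 107 = 1888682)
-465238 + Q = -465238 + 1888682 = 1423444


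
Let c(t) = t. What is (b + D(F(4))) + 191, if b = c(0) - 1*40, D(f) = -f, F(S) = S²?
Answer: 135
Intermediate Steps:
b = -40 (b = 0 - 1*40 = 0 - 40 = -40)
(b + D(F(4))) + 191 = (-40 - 1*4²) + 191 = (-40 - 1*16) + 191 = (-40 - 16) + 191 = -56 + 191 = 135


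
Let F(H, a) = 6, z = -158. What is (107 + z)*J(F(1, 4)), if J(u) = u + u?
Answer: -612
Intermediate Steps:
J(u) = 2*u
(107 + z)*J(F(1, 4)) = (107 - 158)*(2*6) = -51*12 = -612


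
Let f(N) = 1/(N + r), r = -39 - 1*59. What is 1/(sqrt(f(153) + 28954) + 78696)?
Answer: 4328280/340616730409 - sqrt(87585905)/340616730409 ≈ 1.2680e-5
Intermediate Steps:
r = -98 (r = -39 - 59 = -98)
f(N) = 1/(-98 + N) (f(N) = 1/(N - 98) = 1/(-98 + N))
1/(sqrt(f(153) + 28954) + 78696) = 1/(sqrt(1/(-98 + 153) + 28954) + 78696) = 1/(sqrt(1/55 + 28954) + 78696) = 1/(sqrt(1592471/55) + 78696) = 1/(sqrt(87585905)/55 + 78696) = 1/(78696 + sqrt(87585905)/55)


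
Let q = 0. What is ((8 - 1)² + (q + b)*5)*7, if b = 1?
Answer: 378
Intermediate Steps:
((8 - 1)² + (q + b)*5)*7 = ((8 - 1)² + (0 + 1)*5)*7 = (7² + 1*5)*7 = (49 + 5)*7 = 54*7 = 378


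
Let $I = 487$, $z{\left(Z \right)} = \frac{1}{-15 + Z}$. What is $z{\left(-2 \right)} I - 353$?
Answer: $- \frac{6488}{17} \approx -381.65$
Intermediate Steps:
$z{\left(-2 \right)} I - 353 = \frac{1}{-15 - 2} \cdot 487 - 353 = \frac{1}{-17} \cdot 487 - 353 = \left(- \frac{1}{17}\right) 487 - 353 = - \frac{487}{17} - 353 = - \frac{6488}{17}$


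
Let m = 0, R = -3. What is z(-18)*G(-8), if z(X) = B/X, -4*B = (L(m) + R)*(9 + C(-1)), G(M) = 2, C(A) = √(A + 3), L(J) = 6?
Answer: ¾ + √2/12 ≈ 0.86785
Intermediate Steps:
C(A) = √(3 + A)
B = -27/4 - 3*√2/4 (B = -(6 - 3)*(9 + √(3 - 1))/4 = -3*(9 + √2)/4 = -(27 + 3*√2)/4 = -27/4 - 3*√2/4 ≈ -7.8107)
z(X) = (-27/4 - 3*√2/4)/X
z(-18)*G(-8) = ((¾)*(-9 - √2)/(-18))*2 = ((¾)*(-1/18)*(-9 - √2))*2 = (3/8 + √2/24)*2 = ¾ + √2/12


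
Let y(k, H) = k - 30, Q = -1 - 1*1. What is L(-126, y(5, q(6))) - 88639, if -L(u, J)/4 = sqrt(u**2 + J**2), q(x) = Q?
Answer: -88639 - 4*sqrt(16501) ≈ -89153.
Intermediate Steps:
Q = -2 (Q = -1 - 1 = -2)
q(x) = -2
y(k, H) = -30 + k
L(u, J) = -4*sqrt(J**2 + u**2) (L(u, J) = -4*sqrt(u**2 + J**2) = -4*sqrt(J**2 + u**2))
L(-126, y(5, q(6))) - 88639 = -4*sqrt((-30 + 5)**2 + (-126)**2) - 88639 = -4*sqrt((-25)**2 + 15876) - 88639 = -4*sqrt(625 + 15876) - 88639 = -4*sqrt(16501) - 88639 = -88639 - 4*sqrt(16501)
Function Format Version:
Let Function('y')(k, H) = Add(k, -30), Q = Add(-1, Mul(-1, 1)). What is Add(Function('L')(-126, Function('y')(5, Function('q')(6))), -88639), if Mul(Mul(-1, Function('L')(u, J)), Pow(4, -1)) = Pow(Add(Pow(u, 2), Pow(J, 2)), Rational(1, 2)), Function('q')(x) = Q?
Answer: Add(-88639, Mul(-4, Pow(16501, Rational(1, 2)))) ≈ -89153.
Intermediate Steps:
Q = -2 (Q = Add(-1, -1) = -2)
Function('q')(x) = -2
Function('y')(k, H) = Add(-30, k)
Function('L')(u, J) = Mul(-4, Pow(Add(Pow(J, 2), Pow(u, 2)), Rational(1, 2))) (Function('L')(u, J) = Mul(-4, Pow(Add(Pow(u, 2), Pow(J, 2)), Rational(1, 2))) = Mul(-4, Pow(Add(Pow(J, 2), Pow(u, 2)), Rational(1, 2))))
Add(Function('L')(-126, Function('y')(5, Function('q')(6))), -88639) = Add(Mul(-4, Pow(Add(Pow(Add(-30, 5), 2), Pow(-126, 2)), Rational(1, 2))), -88639) = Add(Mul(-4, Pow(Add(Pow(-25, 2), 15876), Rational(1, 2))), -88639) = Add(Mul(-4, Pow(Add(625, 15876), Rational(1, 2))), -88639) = Add(Mul(-4, Pow(16501, Rational(1, 2))), -88639) = Add(-88639, Mul(-4, Pow(16501, Rational(1, 2))))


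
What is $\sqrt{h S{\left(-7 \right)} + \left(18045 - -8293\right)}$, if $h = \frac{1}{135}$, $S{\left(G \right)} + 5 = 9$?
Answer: $\frac{\sqrt{53334510}}{45} \approx 162.29$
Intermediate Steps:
$S{\left(G \right)} = 4$ ($S{\left(G \right)} = -5 + 9 = 4$)
$h = \frac{1}{135} \approx 0.0074074$
$\sqrt{h S{\left(-7 \right)} + \left(18045 - -8293\right)} = \sqrt{\frac{1}{135} \cdot 4 + \left(18045 - -8293\right)} = \sqrt{\frac{4}{135} + \left(18045 + 8293\right)} = \sqrt{\frac{4}{135} + 26338} = \sqrt{\frac{3555634}{135}} = \frac{\sqrt{53334510}}{45}$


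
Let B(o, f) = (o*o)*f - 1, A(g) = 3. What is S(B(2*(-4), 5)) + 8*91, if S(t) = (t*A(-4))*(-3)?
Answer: -2143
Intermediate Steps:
B(o, f) = -1 + f*o² (B(o, f) = o²*f - 1 = f*o² - 1 = -1 + f*o²)
S(t) = -9*t (S(t) = (t*3)*(-3) = (3*t)*(-3) = -9*t)
S(B(2*(-4), 5)) + 8*91 = -9*(-1 + 5*(2*(-4))²) + 8*91 = -9*(-1 + 5*(-8)²) + 728 = -9*(-1 + 5*64) + 728 = -9*(-1 + 320) + 728 = -9*319 + 728 = -2871 + 728 = -2143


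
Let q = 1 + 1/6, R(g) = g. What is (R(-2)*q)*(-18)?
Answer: 42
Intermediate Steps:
q = 7/6 (q = 1 + ⅙ = 7/6 ≈ 1.1667)
(R(-2)*q)*(-18) = -2*7/6*(-18) = -7/3*(-18) = 42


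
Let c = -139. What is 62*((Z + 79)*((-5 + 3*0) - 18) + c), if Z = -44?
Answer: -58528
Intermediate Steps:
62*((Z + 79)*((-5 + 3*0) - 18) + c) = 62*((-44 + 79)*((-5 + 3*0) - 18) - 139) = 62*(35*((-5 + 0) - 18) - 139) = 62*(35*(-5 - 18) - 139) = 62*(35*(-23) - 139) = 62*(-805 - 139) = 62*(-944) = -58528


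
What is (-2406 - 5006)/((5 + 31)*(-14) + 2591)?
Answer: -7412/2087 ≈ -3.5515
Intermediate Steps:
(-2406 - 5006)/((5 + 31)*(-14) + 2591) = -7412/(36*(-14) + 2591) = -7412/(-504 + 2591) = -7412/2087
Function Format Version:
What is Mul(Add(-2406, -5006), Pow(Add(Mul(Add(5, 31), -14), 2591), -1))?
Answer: Rational(-7412, 2087) ≈ -3.5515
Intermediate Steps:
Mul(Add(-2406, -5006), Pow(Add(Mul(Add(5, 31), -14), 2591), -1)) = Mul(-7412, Pow(Add(Mul(36, -14), 2591), -1)) = Mul(-7412, Pow(Add(-504, 2591), -1)) = Mul(-7412, Pow(2087, -1)) = Mul(-7412, Rational(1, 2087)) = Rational(-7412, 2087)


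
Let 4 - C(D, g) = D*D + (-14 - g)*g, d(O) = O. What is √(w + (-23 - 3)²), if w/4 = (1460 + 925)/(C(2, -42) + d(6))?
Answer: √26548114/197 ≈ 26.155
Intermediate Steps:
C(D, g) = 4 - D² - g*(-14 - g) (C(D, g) = 4 - (D*D + (-14 - g)*g) = 4 - (D² + g*(-14 - g)) = 4 + (-D² - g*(-14 - g)) = 4 - D² - g*(-14 - g))
w = 1590/197 (w = 4*((1460 + 925)/((4 + (-42)² - 1*2² + 14*(-42)) + 6)) = 4*(2385/((4 + 1764 - 1*4 - 588) + 6)) = 4*(2385/((4 + 1764 - 4 - 588) + 6)) = 4*(2385/(1176 + 6)) = 4*(2385/1182) = 4*(2385*(1/1182)) = 4*(795/394) = 1590/197 ≈ 8.0711)
√(w + (-23 - 3)²) = √(1590/197 + (-23 - 3)²) = √(1590/197 + (-26)²) = √(1590/197 + 676) = √(134762/197) = √26548114/197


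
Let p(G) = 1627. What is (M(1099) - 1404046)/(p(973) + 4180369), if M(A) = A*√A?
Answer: -100289/298714 + 157*√1099/597428 ≈ -0.32702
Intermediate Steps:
M(A) = A^(3/2)
(M(1099) - 1404046)/(p(973) + 4180369) = (1099^(3/2) - 1404046)/(1627 + 4180369) = (1099*√1099 - 1404046)/4181996 = (-1404046 + 1099*√1099)*(1/4181996) = -100289/298714 + 157*√1099/597428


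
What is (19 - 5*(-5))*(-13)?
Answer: -572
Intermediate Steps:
(19 - 5*(-5))*(-13) = (19 + 25)*(-13) = 44*(-13) = -572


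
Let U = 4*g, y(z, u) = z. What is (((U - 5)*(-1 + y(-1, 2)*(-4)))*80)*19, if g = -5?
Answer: -114000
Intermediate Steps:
U = -20 (U = 4*(-5) = -20)
(((U - 5)*(-1 + y(-1, 2)*(-4)))*80)*19 = (((-20 - 5)*(-1 - 1*(-4)))*80)*19 = (-25*(-1 + 4)*80)*19 = (-25*3*80)*19 = -75*80*19 = -6000*19 = -114000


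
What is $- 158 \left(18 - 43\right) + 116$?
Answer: $4066$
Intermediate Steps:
$- 158 \left(18 - 43\right) + 116 = \left(-158\right) \left(-25\right) + 116 = 3950 + 116 = 4066$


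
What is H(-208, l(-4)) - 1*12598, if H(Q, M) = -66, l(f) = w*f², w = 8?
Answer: -12664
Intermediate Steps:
l(f) = 8*f²
H(-208, l(-4)) - 1*12598 = -66 - 1*12598 = -66 - 12598 = -12664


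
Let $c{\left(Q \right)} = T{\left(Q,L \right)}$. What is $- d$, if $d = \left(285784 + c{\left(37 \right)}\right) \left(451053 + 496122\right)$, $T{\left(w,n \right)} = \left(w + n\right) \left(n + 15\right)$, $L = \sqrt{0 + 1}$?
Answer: $-271263342600$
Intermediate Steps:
$L = 1$ ($L = \sqrt{1} = 1$)
$T{\left(w,n \right)} = \left(15 + n\right) \left(n + w\right)$ ($T{\left(w,n \right)} = \left(n + w\right) \left(15 + n\right) = \left(15 + n\right) \left(n + w\right)$)
$c{\left(Q \right)} = 16 + 16 Q$ ($c{\left(Q \right)} = 1^{2} + 15 \cdot 1 + 15 Q + 1 Q = 1 + 15 + 15 Q + Q = 16 + 16 Q$)
$d = 271263342600$ ($d = \left(285784 + \left(16 + 16 \cdot 37\right)\right) \left(451053 + 496122\right) = \left(285784 + \left(16 + 592\right)\right) 947175 = \left(285784 + 608\right) 947175 = 286392 \cdot 947175 = 271263342600$)
$- d = \left(-1\right) 271263342600 = -271263342600$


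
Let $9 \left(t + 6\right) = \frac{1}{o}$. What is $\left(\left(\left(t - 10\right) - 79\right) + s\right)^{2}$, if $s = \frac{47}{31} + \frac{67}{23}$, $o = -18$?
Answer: $\frac{109457356822969}{13341636036} \approx 8204.2$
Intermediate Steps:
$s = \frac{3158}{713}$ ($s = 47 \cdot \frac{1}{31} + 67 \cdot \frac{1}{23} = \frac{47}{31} + \frac{67}{23} = \frac{3158}{713} \approx 4.4292$)
$t = - \frac{973}{162}$ ($t = -6 + \frac{1}{9 \left(-18\right)} = -6 + \frac{1}{9} \left(- \frac{1}{18}\right) = -6 - \frac{1}{162} = - \frac{973}{162} \approx -6.0062$)
$\left(\left(\left(t - 10\right) - 79\right) + s\right)^{2} = \left(\left(\left(- \frac{973}{162} - 10\right) - 79\right) + \frac{3158}{713}\right)^{2} = \left(\left(- \frac{2593}{162} - 79\right) + \frac{3158}{713}\right)^{2} = \left(- \frac{15391}{162} + \frac{3158}{713}\right)^{2} = \left(- \frac{10462187}{115506}\right)^{2} = \frac{109457356822969}{13341636036}$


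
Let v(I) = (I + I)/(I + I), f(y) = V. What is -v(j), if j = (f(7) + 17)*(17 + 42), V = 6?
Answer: -1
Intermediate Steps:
f(y) = 6
j = 1357 (j = (6 + 17)*(17 + 42) = 23*59 = 1357)
v(I) = 1 (v(I) = (2*I)/((2*I)) = (2*I)*(1/(2*I)) = 1)
-v(j) = -1*1 = -1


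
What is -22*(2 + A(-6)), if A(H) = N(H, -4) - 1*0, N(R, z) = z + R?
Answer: 176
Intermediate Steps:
N(R, z) = R + z
A(H) = -4 + H (A(H) = (H - 4) - 1*0 = (-4 + H) + 0 = -4 + H)
-22*(2 + A(-6)) = -22*(2 + (-4 - 6)) = -22*(2 - 10) = -22*(-8) = 176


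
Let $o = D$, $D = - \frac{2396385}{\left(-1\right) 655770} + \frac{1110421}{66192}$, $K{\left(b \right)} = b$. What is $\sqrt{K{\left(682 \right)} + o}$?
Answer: $\frac{\sqrt{91908292272359429517}}{361722732} \approx 26.503$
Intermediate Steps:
$D = \frac{29560076503}{1446890928}$ ($D = - \frac{2396385}{-655770} + 1110421 \cdot \frac{1}{66192} = \left(-2396385\right) \left(- \frac{1}{655770}\right) + \frac{1110421}{66192} = \frac{159759}{43718} + \frac{1110421}{66192} = \frac{29560076503}{1446890928} \approx 20.43$)
$o = \frac{29560076503}{1446890928} \approx 20.43$
$\sqrt{K{\left(682 \right)} + o} = \sqrt{682 + \frac{29560076503}{1446890928}} = \sqrt{\frac{1016339689399}{1446890928}} = \frac{\sqrt{91908292272359429517}}{361722732}$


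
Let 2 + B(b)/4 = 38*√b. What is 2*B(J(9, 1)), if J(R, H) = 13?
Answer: -16 + 304*√13 ≈ 1080.1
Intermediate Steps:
B(b) = -8 + 152*√b (B(b) = -8 + 4*(38*√b) = -8 + 152*√b)
2*B(J(9, 1)) = 2*(-8 + 152*√13) = -16 + 304*√13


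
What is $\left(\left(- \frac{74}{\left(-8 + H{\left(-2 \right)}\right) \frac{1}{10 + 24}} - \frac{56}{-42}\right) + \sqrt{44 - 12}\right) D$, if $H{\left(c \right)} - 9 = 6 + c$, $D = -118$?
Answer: $\frac{888304}{15} - 472 \sqrt{2} \approx 58553.0$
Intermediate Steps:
$H{\left(c \right)} = 15 + c$ ($H{\left(c \right)} = 9 + \left(6 + c\right) = 15 + c$)
$\left(\left(- \frac{74}{\left(-8 + H{\left(-2 \right)}\right) \frac{1}{10 + 24}} - \frac{56}{-42}\right) + \sqrt{44 - 12}\right) D = \left(\left(- \frac{74}{\left(-8 + \left(15 - 2\right)\right) \frac{1}{10 + 24}} - \frac{56}{-42}\right) + \sqrt{44 - 12}\right) \left(-118\right) = \left(\left(- \frac{74}{\left(-8 + 13\right) \frac{1}{34}} - - \frac{4}{3}\right) + \sqrt{32}\right) \left(-118\right) = \left(\left(- \frac{74}{5 \cdot \frac{1}{34}} + \frac{4}{3}\right) + 4 \sqrt{2}\right) \left(-118\right) = \left(\left(- \frac{74}{\frac{5}{34}} + \frac{4}{3}\right) + 4 \sqrt{2}\right) \left(-118\right) = \left(\left(\left(-74\right) \frac{34}{5} + \frac{4}{3}\right) + 4 \sqrt{2}\right) \left(-118\right) = \left(\left(- \frac{2516}{5} + \frac{4}{3}\right) + 4 \sqrt{2}\right) \left(-118\right) = \left(- \frac{7528}{15} + 4 \sqrt{2}\right) \left(-118\right) = \frac{888304}{15} - 472 \sqrt{2}$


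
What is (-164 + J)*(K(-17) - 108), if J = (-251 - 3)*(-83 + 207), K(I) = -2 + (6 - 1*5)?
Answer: 3450940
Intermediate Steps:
K(I) = -1 (K(I) = -2 + (6 - 5) = -2 + 1 = -1)
J = -31496 (J = -254*124 = -31496)
(-164 + J)*(K(-17) - 108) = (-164 - 31496)*(-1 - 108) = -31660*(-109) = 3450940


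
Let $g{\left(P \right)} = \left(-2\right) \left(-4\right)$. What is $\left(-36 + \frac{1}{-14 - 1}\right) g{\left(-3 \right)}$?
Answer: $- \frac{4328}{15} \approx -288.53$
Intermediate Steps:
$g{\left(P \right)} = 8$
$\left(-36 + \frac{1}{-14 - 1}\right) g{\left(-3 \right)} = \left(-36 + \frac{1}{-14 - 1}\right) 8 = \left(-36 + \frac{1}{-15}\right) 8 = \left(-36 - \frac{1}{15}\right) 8 = \left(- \frac{541}{15}\right) 8 = - \frac{4328}{15}$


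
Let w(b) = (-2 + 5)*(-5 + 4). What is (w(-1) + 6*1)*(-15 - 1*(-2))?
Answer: -39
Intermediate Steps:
w(b) = -3 (w(b) = 3*(-1) = -3)
(w(-1) + 6*1)*(-15 - 1*(-2)) = (-3 + 6*1)*(-15 - 1*(-2)) = (-3 + 6)*(-15 + 2) = 3*(-13) = -39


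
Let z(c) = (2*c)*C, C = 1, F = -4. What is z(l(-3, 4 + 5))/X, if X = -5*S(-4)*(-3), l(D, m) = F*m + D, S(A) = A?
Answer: 13/10 ≈ 1.3000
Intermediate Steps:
l(D, m) = D - 4*m (l(D, m) = -4*m + D = D - 4*m)
X = -60 (X = -5*(-4)*(-3) = 20*(-3) = -60)
z(c) = 2*c (z(c) = (2*c)*1 = 2*c)
z(l(-3, 4 + 5))/X = (2*(-3 - 4*(4 + 5)))/(-60) = (2*(-3 - 4*9))*(-1/60) = (2*(-3 - 36))*(-1/60) = (2*(-39))*(-1/60) = -78*(-1/60) = 13/10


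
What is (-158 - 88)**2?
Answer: 60516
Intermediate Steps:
(-158 - 88)**2 = (-246)**2 = 60516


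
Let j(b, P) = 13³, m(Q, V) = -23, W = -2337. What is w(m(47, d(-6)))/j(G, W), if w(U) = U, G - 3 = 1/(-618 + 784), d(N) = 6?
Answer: -23/2197 ≈ -0.010469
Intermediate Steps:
G = 499/166 (G = 3 + 1/(-618 + 784) = 3 + 1/166 = 499/166 ≈ 3.0060)
j(b, P) = 2197
w(m(47, d(-6)))/j(G, W) = -23/2197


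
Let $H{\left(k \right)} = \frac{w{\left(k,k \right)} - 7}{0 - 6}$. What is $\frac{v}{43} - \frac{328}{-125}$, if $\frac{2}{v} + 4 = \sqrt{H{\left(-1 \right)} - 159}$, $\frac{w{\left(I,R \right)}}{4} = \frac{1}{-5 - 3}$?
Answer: $\frac{1959656}{747125} - \frac{4 i \sqrt{631}}{29885} \approx 2.6229 - 0.0033622 i$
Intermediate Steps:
$w{\left(I,R \right)} = - \frac{1}{2}$ ($w{\left(I,R \right)} = \frac{4}{-5 - 3} = \frac{4}{-8} = 4 \left(- \frac{1}{8}\right) = - \frac{1}{2}$)
$H{\left(k \right)} = \frac{5}{4}$ ($H{\left(k \right)} = \frac{- \frac{1}{2} - 7}{0 - 6} = - \frac{15}{2 \left(-6\right)} = \left(- \frac{15}{2}\right) \left(- \frac{1}{6}\right) = \frac{5}{4}$)
$v = \frac{2}{-4 + \frac{i \sqrt{631}}{2}}$ ($v = \frac{2}{-4 + \sqrt{\frac{5}{4} - 159}} = \frac{2}{-4 + \sqrt{- \frac{631}{4}}} = \frac{2}{-4 + \frac{i \sqrt{631}}{2}} \approx -0.046043 - 0.14457 i$)
$\frac{v}{43} - \frac{328}{-125} = \frac{- \frac{32}{695} - \frac{4 i \sqrt{631}}{695}}{43} - \frac{328}{-125} = \left(- \frac{32}{695} - \frac{4 i \sqrt{631}}{695}\right) \frac{1}{43} - - \frac{328}{125} = \left(- \frac{32}{29885} - \frac{4 i \sqrt{631}}{29885}\right) + \frac{328}{125} = \frac{1959656}{747125} - \frac{4 i \sqrt{631}}{29885}$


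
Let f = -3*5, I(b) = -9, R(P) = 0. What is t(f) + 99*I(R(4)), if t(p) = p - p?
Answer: -891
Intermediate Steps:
f = -15
t(p) = 0
t(f) + 99*I(R(4)) = 0 + 99*(-9) = 0 - 891 = -891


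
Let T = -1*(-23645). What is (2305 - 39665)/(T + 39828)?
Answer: -37360/63473 ≈ -0.58860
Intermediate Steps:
T = 23645
(2305 - 39665)/(T + 39828) = (2305 - 39665)/(23645 + 39828) = -37360/63473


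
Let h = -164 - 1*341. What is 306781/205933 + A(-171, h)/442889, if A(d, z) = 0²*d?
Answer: 306781/205933 ≈ 1.4897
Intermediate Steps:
h = -505 (h = -164 - 341 = -505)
A(d, z) = 0 (A(d, z) = 0*d = 0)
306781/205933 + A(-171, h)/442889 = 306781/205933 + 0/442889 = 306781*(1/205933) + 0*(1/442889) = 306781/205933 + 0 = 306781/205933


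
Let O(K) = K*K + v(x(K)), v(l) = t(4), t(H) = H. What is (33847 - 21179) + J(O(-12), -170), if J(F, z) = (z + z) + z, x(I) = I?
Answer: 12158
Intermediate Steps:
v(l) = 4
O(K) = 4 + K**2 (O(K) = K*K + 4 = K**2 + 4 = 4 + K**2)
J(F, z) = 3*z (J(F, z) = 2*z + z = 3*z)
(33847 - 21179) + J(O(-12), -170) = (33847 - 21179) + 3*(-170) = 12668 - 510 = 12158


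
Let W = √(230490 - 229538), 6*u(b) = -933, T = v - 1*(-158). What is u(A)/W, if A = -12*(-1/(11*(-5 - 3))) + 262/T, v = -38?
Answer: -311*√238/952 ≈ -5.0398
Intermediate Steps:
T = 120 (T = -38 - 1*(-158) = -38 + 158 = 120)
A = 1351/660 (A = -12*(-1/(11*(-5 - 3))) + 262/120 = -12/((-11*(-8))) + 262*(1/120) = -12/88 + 131/60 = -12*1/88 + 131/60 = -3/22 + 131/60 = 1351/660 ≈ 2.0470)
u(b) = -311/2 (u(b) = (⅙)*(-933) = -311/2)
W = 2*√238 (W = √952 = 2*√238 ≈ 30.854)
u(A)/W = -311*√238/476/2 = -311*√238/952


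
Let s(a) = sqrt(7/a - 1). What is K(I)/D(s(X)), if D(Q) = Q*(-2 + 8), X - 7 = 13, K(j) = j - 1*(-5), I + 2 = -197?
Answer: 194*I*sqrt(65)/39 ≈ 40.105*I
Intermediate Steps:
I = -199 (I = -2 - 197 = -199)
K(j) = 5 + j (K(j) = j + 5 = 5 + j)
X = 20 (X = 7 + 13 = 20)
s(a) = sqrt(-1 + 7/a)
D(Q) = 6*Q (D(Q) = Q*6 = 6*Q)
K(I)/D(s(X)) = (5 - 199)/((6*sqrt((7 - 1*20)/20))) = -194*sqrt(5)/(3*sqrt(7 - 20)) = -194*(-I*sqrt(65)/39) = -(-194)*I*sqrt(65)/39 = 194*I*sqrt(65)/39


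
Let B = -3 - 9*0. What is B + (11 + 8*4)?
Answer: 40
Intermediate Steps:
B = -3 (B = -3 + 0 = -3)
B + (11 + 8*4) = -3 + (11 + 8*4) = -3 + (11 + 32) = -3 + 43 = 40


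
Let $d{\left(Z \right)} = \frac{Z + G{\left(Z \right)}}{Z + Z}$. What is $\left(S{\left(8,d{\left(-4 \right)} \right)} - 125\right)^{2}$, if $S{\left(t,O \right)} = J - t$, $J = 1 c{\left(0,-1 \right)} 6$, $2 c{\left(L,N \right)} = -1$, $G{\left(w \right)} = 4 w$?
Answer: $18496$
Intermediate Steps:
$c{\left(L,N \right)} = - \frac{1}{2}$ ($c{\left(L,N \right)} = \frac{1}{2} \left(-1\right) = - \frac{1}{2}$)
$J = -3$ ($J = 1 \left(- \frac{1}{2}\right) 6 = \left(- \frac{1}{2}\right) 6 = -3$)
$d{\left(Z \right)} = \frac{5}{2}$ ($d{\left(Z \right)} = \frac{Z + 4 Z}{Z + Z} = \frac{5 Z}{2 Z} = 5 Z \frac{1}{2 Z} = \frac{5}{2}$)
$S{\left(t,O \right)} = -3 - t$
$\left(S{\left(8,d{\left(-4 \right)} \right)} - 125\right)^{2} = \left(\left(-3 - 8\right) - 125\right)^{2} = \left(-11 - 125\right)^{2} = \left(-136\right)^{2} = 18496$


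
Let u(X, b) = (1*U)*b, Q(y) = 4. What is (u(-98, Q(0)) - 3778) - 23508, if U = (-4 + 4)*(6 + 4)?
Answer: -27286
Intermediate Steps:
U = 0 (U = 0*10 = 0)
u(X, b) = 0 (u(X, b) = (1*0)*b = 0*b = 0)
(u(-98, Q(0)) - 3778) - 23508 = (0 - 3778) - 23508 = -3778 - 23508 = -27286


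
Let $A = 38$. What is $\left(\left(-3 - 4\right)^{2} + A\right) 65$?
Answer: $5655$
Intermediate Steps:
$\left(\left(-3 - 4\right)^{2} + A\right) 65 = \left(\left(-3 - 4\right)^{2} + 38\right) 65 = \left(\left(-7\right)^{2} + 38\right) 65 = \left(49 + 38\right) 65 = 87 \cdot 65 = 5655$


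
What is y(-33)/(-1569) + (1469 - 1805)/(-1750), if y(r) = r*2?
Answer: 15302/65375 ≈ 0.23407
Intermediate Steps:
y(r) = 2*r
y(-33)/(-1569) + (1469 - 1805)/(-1750) = (2*(-33))/(-1569) + (1469 - 1805)/(-1750) = -66*(-1/1569) - 336*(-1/1750) = 22/523 + 24/125 = 15302/65375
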